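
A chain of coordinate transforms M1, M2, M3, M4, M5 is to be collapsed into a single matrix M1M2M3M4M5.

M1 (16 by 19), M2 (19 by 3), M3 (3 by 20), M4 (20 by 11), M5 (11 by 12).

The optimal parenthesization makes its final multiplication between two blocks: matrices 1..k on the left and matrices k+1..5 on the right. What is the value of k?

Adjacent pairs: M1M2 = 16·19·3 = 912; M2M3 = 19·3·20 = 1140; M3M4 = 3·20·11 = 660; M4M5 = 20·11·12 = 2640.
Length 3: M1..M3: k=1: 0+1140+16·19·20=7220; k=2: 912+0+16·3·20=1872 → min 1872 | M2..M4: k=2: 0+660+19·3·11=1287; k=3: 1140+0+19·20·11=5320 → min 1287 | M3..M5: k=3: 0+2640+3·20·12=3360; k=4: 660+0+3·11·12=1056 → min 1056.
Length 4: M1..M4: k=1: 0+1287+16·19·11=4631; k=2: 912+660+16·3·11=2100; k=3: 1872+0+16·20·11=5392 → min 2100 | M2..M5: k=2: 0+1056+19·3·12=1740; k=3: 1140+2640+19·20·12=8340; k=4: 1287+0+19·11·12=3795 → min 1740.
Top-level splits: k=1: (M1..M1)·(M2..M5) → 0+1740+16·19·12 = 5388; k=2: (M1..M2)·(M3..M5) → 912+1056+16·3·12 = 2544; k=3: (M1..M3)·(M4..M5) → 1872+2640+16·20·12 = 8352; k=4: (M1..M4)·(M5..M5) → 2100+0+16·11·12 = 4212.
Best split is after M2, i.e. k = 2.

2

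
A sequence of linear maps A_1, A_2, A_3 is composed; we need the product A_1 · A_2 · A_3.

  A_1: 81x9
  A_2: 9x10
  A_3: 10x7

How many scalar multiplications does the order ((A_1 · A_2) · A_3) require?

(A_1 · A_2): 81×9 by 9×10 → 81×10, cost 81·9·10 = 7290
((A_1 · A_2) · A_3): 81×10 by 10×7 → 81×7, cost 81·10·7 = 5670; cumulative 12960
Total: 12960 scalar multiplications.

12960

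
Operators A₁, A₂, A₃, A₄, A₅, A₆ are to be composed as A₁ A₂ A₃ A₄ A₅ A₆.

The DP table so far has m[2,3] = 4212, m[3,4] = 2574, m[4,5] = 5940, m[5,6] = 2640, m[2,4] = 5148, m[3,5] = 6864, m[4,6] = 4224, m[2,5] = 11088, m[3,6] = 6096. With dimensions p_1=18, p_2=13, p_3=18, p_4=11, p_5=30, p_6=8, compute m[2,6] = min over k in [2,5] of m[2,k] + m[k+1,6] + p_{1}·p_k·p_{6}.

m[2,6] = min over k∈[2,5] of m[2,k]+m[k+1,6]+p_{1}·p_k·p_{6}.
k=2: 0 + 6096 + 18·13·8 = 7968; k=3: 4212 + 4224 + 18·18·8 = 11028; k=4: 5148 + 2640 + 18·11·8 = 9372; k=5: 11088 + 0 + 18·30·8 = 15408.
Minimum: 7968 at k=2.

7968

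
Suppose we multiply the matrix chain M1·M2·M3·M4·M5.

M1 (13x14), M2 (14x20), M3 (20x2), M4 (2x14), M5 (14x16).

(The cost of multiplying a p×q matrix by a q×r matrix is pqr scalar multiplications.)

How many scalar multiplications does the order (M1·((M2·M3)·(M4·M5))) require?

4368

(M2·M3): 14×20 by 20×2 → 14×2, cost 14·20·2 = 560
(M4·M5): 2×14 by 14×16 → 2×16, cost 2·14·16 = 448
((M2·M3)·(M4·M5)): 14×2 by 2×16 → 14×16, cost 14·2·16 = 448; cumulative 1456
(M1·((M2·M3)·(M4·M5))): 13×14 by 14×16 → 13×16, cost 13·14·16 = 2912; cumulative 4368
Total: 4368 scalar multiplications.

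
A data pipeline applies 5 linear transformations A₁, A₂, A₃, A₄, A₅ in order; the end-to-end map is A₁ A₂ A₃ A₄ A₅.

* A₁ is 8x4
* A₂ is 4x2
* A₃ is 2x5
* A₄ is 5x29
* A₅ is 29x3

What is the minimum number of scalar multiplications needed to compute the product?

Adjacent pairs: A₁A₂ = 8·4·2 = 64; A₂A₃ = 4·2·5 = 40; A₃A₄ = 2·5·29 = 290; A₄A₅ = 5·29·3 = 435.
Length 3: A₁..A₃: k=1: 0+40+8·4·5=200; k=2: 64+0+8·2·5=144 → min 144 | A₂..A₄: k=2: 0+290+4·2·29=522; k=3: 40+0+4·5·29=620 → min 522 | A₃..A₅: k=3: 0+435+2·5·3=465; k=4: 290+0+2·29·3=464 → min 464.
Length 4: A₁..A₄: k=1: 0+522+8·4·29=1450; k=2: 64+290+8·2·29=818; k=3: 144+0+8·5·29=1304 → min 818 | A₂..A₅: k=2: 0+464+4·2·3=488; k=3: 40+435+4·5·3=535; k=4: 522+0+4·29·3=870 → min 488.
Length 5: A₁..A₅: k=1: 0+488+8·4·3=584; k=2: 64+464+8·2·3=576; k=3: 144+435+8·5·3=699; k=4: 818+0+8·29·3=1514 → min 576.
Optimal order: ((A₁ A₂) ((A₃ A₄) A₅)) with cost 576.

576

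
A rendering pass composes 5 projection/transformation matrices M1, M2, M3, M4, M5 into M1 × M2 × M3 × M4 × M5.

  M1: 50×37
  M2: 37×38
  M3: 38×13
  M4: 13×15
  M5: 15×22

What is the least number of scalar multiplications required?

Adjacent pairs: M1M2 = 50·37·38 = 70300; M2M3 = 37·38·13 = 18278; M3M4 = 38·13·15 = 7410; M4M5 = 13·15·22 = 4290.
Length 3: M1..M3: k=1: 0+18278+50·37·13=42328; k=2: 70300+0+50·38·13=95000 → min 42328 | M2..M4: k=2: 0+7410+37·38·15=28500; k=3: 18278+0+37·13·15=25493 → min 25493 | M3..M5: k=3: 0+4290+38·13·22=15158; k=4: 7410+0+38·15·22=19950 → min 15158.
Length 4: M1..M4: k=1: 0+25493+50·37·15=53243; k=2: 70300+7410+50·38·15=106210; k=3: 42328+0+50·13·15=52078 → min 52078 | M2..M5: k=2: 0+15158+37·38·22=46090; k=3: 18278+4290+37·13·22=33150; k=4: 25493+0+37·15·22=37703 → min 33150.
Length 5: M1..M5: k=1: 0+33150+50·37·22=73850; k=2: 70300+15158+50·38·22=127258; k=3: 42328+4290+50·13·22=60918; k=4: 52078+0+50·15·22=68578 → min 60918.
Optimal order: ((M1 × (M2 × M3)) × (M4 × M5)) with cost 60918.

60918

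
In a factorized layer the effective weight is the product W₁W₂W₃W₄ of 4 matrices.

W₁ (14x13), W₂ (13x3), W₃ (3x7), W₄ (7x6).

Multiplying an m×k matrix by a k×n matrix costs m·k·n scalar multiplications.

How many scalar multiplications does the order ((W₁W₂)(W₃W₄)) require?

(W₁W₂): 14×13 by 13×3 → 14×3, cost 14·13·3 = 546
(W₃W₄): 3×7 by 7×6 → 3×6, cost 3·7·6 = 126
((W₁W₂)(W₃W₄)): 14×3 by 3×6 → 14×6, cost 14·3·6 = 252; cumulative 924
Total: 924 scalar multiplications.

924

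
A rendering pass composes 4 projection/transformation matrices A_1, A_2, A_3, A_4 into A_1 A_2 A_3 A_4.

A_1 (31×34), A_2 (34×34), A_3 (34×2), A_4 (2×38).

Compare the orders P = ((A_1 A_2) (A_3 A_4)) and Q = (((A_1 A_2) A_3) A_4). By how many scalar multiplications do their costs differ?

38172

Order P = ((A_1 A_2) (A_3 A_4)): (A_1 A_2): 31×34 by 34×34 → 31×34, cost 31·34·34 = 35836; (A_3 A_4): 34×2 by 2×38 → 34×38, cost 34·2·38 = 2584; ((A_1 A_2) (A_3 A_4)): 31×34 by 34×38 → 31×38, cost 31·34·38 = 40052; cumulative 78472. Total 78472.
Order Q = (((A_1 A_2) A_3) A_4): (A_1 A_2): 31×34 by 34×34 → 31×34, cost 31·34·34 = 35836; ((A_1 A_2) A_3): 31×34 by 34×2 → 31×2, cost 31·34·2 = 2108; cumulative 37944; (((A_1 A_2) A_3) A_4): 31×2 by 2×38 → 31×38, cost 31·2·38 = 2356; cumulative 40300. Total 40300.
Difference: |78472 − 40300| = 38172.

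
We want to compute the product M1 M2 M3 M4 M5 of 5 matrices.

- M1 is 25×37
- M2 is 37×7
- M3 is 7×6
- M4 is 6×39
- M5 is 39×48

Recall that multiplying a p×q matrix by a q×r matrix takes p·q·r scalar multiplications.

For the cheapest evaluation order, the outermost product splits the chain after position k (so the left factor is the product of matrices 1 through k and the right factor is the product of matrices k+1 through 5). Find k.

3

Adjacent pairs: M1M2 = 25·37·7 = 6475; M2M3 = 37·7·6 = 1554; M3M4 = 7·6·39 = 1638; M4M5 = 6·39·48 = 11232.
Length 3: M1..M3: k=1: 0+1554+25·37·6=7104; k=2: 6475+0+25·7·6=7525 → min 7104 | M2..M4: k=2: 0+1638+37·7·39=11739; k=3: 1554+0+37·6·39=10212 → min 10212 | M3..M5: k=3: 0+11232+7·6·48=13248; k=4: 1638+0+7·39·48=14742 → min 13248.
Length 4: M1..M4: k=1: 0+10212+25·37·39=46287; k=2: 6475+1638+25·7·39=14938; k=3: 7104+0+25·6·39=12954 → min 12954 | M2..M5: k=2: 0+13248+37·7·48=25680; k=3: 1554+11232+37·6·48=23442; k=4: 10212+0+37·39·48=79476 → min 23442.
Top-level splits: k=1: (M1..M1)·(M2..M5) → 0+23442+25·37·48 = 67842; k=2: (M1..M2)·(M3..M5) → 6475+13248+25·7·48 = 28123; k=3: (M1..M3)·(M4..M5) → 7104+11232+25·6·48 = 25536; k=4: (M1..M4)·(M5..M5) → 12954+0+25·39·48 = 59754.
Best split is after M3, i.e. k = 3.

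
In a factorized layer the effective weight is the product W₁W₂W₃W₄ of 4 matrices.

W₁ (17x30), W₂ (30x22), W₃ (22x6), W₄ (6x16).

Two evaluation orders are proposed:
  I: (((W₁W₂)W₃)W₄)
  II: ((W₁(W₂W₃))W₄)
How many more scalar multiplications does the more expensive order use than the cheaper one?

Order I = (((W₁W₂)W₃)W₄): (W₁W₂): 17×30 by 30×22 → 17×22, cost 17·30·22 = 11220; ((W₁W₂)W₃): 17×22 by 22×6 → 17×6, cost 17·22·6 = 2244; cumulative 13464; (((W₁W₂)W₃)W₄): 17×6 by 6×16 → 17×16, cost 17·6·16 = 1632; cumulative 15096. Total 15096.
Order II = ((W₁(W₂W₃))W₄): (W₂W₃): 30×22 by 22×6 → 30×6, cost 30·22·6 = 3960; (W₁(W₂W₃)): 17×30 by 30×6 → 17×6, cost 17·30·6 = 3060; cumulative 7020; ((W₁(W₂W₃))W₄): 17×6 by 6×16 → 17×16, cost 17·6·16 = 1632; cumulative 8652. Total 8652.
Difference: |15096 − 8652| = 6444.

6444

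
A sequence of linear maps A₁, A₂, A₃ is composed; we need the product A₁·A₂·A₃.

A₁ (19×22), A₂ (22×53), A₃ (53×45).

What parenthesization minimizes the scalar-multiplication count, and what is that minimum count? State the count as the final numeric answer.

67469

(A₁·(A₂·A₃)): cost 71280.
((A₁·A₂)·A₃): cost 67469.
Optimal: ((A₁·A₂)·A₃) with cost 67469.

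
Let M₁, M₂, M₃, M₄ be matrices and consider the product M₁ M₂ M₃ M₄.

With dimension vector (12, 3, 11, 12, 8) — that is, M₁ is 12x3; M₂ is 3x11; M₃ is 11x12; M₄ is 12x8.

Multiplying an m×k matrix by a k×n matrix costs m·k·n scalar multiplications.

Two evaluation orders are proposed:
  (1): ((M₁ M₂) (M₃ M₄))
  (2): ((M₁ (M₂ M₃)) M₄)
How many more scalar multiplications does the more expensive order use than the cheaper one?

528

Order (1) = ((M₁ M₂) (M₃ M₄)): (M₁ M₂): 12×3 by 3×11 → 12×11, cost 12·3·11 = 396; (M₃ M₄): 11×12 by 12×8 → 11×8, cost 11·12·8 = 1056; ((M₁ M₂) (M₃ M₄)): 12×11 by 11×8 → 12×8, cost 12·11·8 = 1056; cumulative 2508. Total 2508.
Order (2) = ((M₁ (M₂ M₃)) M₄): (M₂ M₃): 3×11 by 11×12 → 3×12, cost 3·11·12 = 396; (M₁ (M₂ M₃)): 12×3 by 3×12 → 12×12, cost 12·3·12 = 432; cumulative 828; ((M₁ (M₂ M₃)) M₄): 12×12 by 12×8 → 12×8, cost 12·12·8 = 1152; cumulative 1980. Total 1980.
Difference: |2508 − 1980| = 528.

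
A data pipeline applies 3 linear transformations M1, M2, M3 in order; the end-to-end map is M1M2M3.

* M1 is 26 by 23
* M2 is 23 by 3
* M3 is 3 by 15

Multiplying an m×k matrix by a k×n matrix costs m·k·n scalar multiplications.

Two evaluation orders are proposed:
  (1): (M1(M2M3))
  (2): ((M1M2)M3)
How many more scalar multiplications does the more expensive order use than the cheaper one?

7041

Order (1) = (M1(M2M3)): (M2M3): 23×3 by 3×15 → 23×15, cost 23·3·15 = 1035; (M1(M2M3)): 26×23 by 23×15 → 26×15, cost 26·23·15 = 8970; cumulative 10005. Total 10005.
Order (2) = ((M1M2)M3): (M1M2): 26×23 by 23×3 → 26×3, cost 26·23·3 = 1794; ((M1M2)M3): 26×3 by 3×15 → 26×15, cost 26·3·15 = 1170; cumulative 2964. Total 2964.
Difference: |10005 − 2964| = 7041.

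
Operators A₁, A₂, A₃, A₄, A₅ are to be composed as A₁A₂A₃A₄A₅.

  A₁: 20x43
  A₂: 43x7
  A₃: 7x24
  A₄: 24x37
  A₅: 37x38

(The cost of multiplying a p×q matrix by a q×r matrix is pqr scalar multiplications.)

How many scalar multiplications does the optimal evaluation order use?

Adjacent pairs: A₁A₂ = 20·43·7 = 6020; A₂A₃ = 43·7·24 = 7224; A₃A₄ = 7·24·37 = 6216; A₄A₅ = 24·37·38 = 33744.
Length 3: A₁..A₃: k=1: 0+7224+20·43·24=27864; k=2: 6020+0+20·7·24=9380 → min 9380 | A₂..A₄: k=2: 0+6216+43·7·37=17353; k=3: 7224+0+43·24·37=45408 → min 17353 | A₃..A₅: k=3: 0+33744+7·24·38=40128; k=4: 6216+0+7·37·38=16058 → min 16058.
Length 4: A₁..A₄: k=1: 0+17353+20·43·37=49173; k=2: 6020+6216+20·7·37=17416; k=3: 9380+0+20·24·37=27140 → min 17416 | A₂..A₅: k=2: 0+16058+43·7·38=27496; k=3: 7224+33744+43·24·38=80184; k=4: 17353+0+43·37·38=77811 → min 27496.
Length 5: A₁..A₅: k=1: 0+27496+20·43·38=60176; k=2: 6020+16058+20·7·38=27398; k=3: 9380+33744+20·24·38=61364; k=4: 17416+0+20·37·38=45536 → min 27398.
Optimal order: ((A₁A₂)((A₃A₄)A₅)) with cost 27398.

27398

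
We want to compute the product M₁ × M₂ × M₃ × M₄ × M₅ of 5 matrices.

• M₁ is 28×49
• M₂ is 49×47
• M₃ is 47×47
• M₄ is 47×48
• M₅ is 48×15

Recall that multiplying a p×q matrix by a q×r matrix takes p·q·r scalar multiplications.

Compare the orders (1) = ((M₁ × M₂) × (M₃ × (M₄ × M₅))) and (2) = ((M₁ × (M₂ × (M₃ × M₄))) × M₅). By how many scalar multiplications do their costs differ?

151393

Order (1) = ((M₁ × M₂) × (M₃ × (M₄ × M₅))): (M₁ × M₂): 28×49 by 49×47 → 28×47, cost 28·49·47 = 64484; (M₄ × M₅): 47×48 by 48×15 → 47×15, cost 47·48·15 = 33840; (M₃ × (M₄ × M₅)): 47×47 by 47×15 → 47×15, cost 47·47·15 = 33135; cumulative 66975; ((M₁ × M₂) × (M₃ × (M₄ × M₅))): 28×47 by 47×15 → 28×15, cost 28·47·15 = 19740; cumulative 151199. Total 151199.
Order (2) = ((M₁ × (M₂ × (M₃ × M₄))) × M₅): (M₃ × M₄): 47×47 by 47×48 → 47×48, cost 47·47·48 = 106032; (M₂ × (M₃ × M₄)): 49×47 by 47×48 → 49×48, cost 49·47·48 = 110544; cumulative 216576; (M₁ × (M₂ × (M₃ × M₄))): 28×49 by 49×48 → 28×48, cost 28·49·48 = 65856; cumulative 282432; ((M₁ × (M₂ × (M₃ × M₄))) × M₅): 28×48 by 48×15 → 28×15, cost 28·48·15 = 20160; cumulative 302592. Total 302592.
Difference: |151199 − 302592| = 151393.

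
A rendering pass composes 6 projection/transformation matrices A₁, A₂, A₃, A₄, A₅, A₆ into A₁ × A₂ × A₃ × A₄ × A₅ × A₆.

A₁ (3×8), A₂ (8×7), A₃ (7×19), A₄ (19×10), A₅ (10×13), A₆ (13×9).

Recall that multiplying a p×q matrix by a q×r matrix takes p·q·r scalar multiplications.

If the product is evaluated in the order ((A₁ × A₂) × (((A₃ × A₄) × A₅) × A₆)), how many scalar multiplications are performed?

3416

(A₁ × A₂): 3×8 by 8×7 → 3×7, cost 3·8·7 = 168
(A₃ × A₄): 7×19 by 19×10 → 7×10, cost 7·19·10 = 1330
((A₃ × A₄) × A₅): 7×10 by 10×13 → 7×13, cost 7·10·13 = 910; cumulative 2240
(((A₃ × A₄) × A₅) × A₆): 7×13 by 13×9 → 7×9, cost 7·13·9 = 819; cumulative 3059
((A₁ × A₂) × (((A₃ × A₄) × A₅) × A₆)): 3×7 by 7×9 → 3×9, cost 3·7·9 = 189; cumulative 3416
Total: 3416 scalar multiplications.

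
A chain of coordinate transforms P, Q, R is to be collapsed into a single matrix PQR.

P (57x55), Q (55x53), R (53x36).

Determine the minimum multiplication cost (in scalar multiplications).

217800

Order (P(QR)): (QR): 55×53 by 53×36 → 55×36, cost 55·53·36 = 104940; (P(QR)): 57×55 by 55×36 → 57×36, cost 57·55·36 = 112860; cumulative 217800. Total 217800.
Order ((PQ)R): (PQ): 57×55 by 55×53 → 57×53, cost 57·55·53 = 166155; ((PQ)R): 57×53 by 53×36 → 57×36, cost 57·53·36 = 108756; cumulative 274911. Total 274911.
Minimum: 217800.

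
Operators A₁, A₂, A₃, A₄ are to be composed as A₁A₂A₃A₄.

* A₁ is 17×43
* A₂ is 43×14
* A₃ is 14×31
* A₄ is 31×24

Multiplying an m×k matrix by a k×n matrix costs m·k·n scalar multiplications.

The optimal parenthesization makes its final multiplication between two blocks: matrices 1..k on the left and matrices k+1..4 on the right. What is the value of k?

2

Adjacent pairs: A₁A₂ = 17·43·14 = 10234; A₂A₃ = 43·14·31 = 18662; A₃A₄ = 14·31·24 = 10416.
Length 3: A₁..A₃: k=1: 0+18662+17·43·31=41323; k=2: 10234+0+17·14·31=17612 → min 17612 | A₂..A₄: k=2: 0+10416+43·14·24=24864; k=3: 18662+0+43·31·24=50654 → min 24864.
Top-level splits: k=1: (A₁..A₁)·(A₂..A₄) → 0+24864+17·43·24 = 42408; k=2: (A₁..A₂)·(A₃..A₄) → 10234+10416+17·14·24 = 26362; k=3: (A₁..A₃)·(A₄..A₄) → 17612+0+17·31·24 = 30260.
Best split is after A₂, i.e. k = 2.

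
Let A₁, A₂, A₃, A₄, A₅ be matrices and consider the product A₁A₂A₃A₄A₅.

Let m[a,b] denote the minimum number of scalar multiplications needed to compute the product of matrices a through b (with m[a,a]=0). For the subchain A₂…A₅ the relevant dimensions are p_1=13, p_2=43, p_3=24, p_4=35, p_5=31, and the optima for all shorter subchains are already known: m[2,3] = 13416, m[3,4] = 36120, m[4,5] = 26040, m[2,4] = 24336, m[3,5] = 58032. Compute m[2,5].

m[2,5] = min over k∈[2,4] of m[2,k]+m[k+1,5]+p_{1}·p_k·p_{5}.
k=2: 0 + 58032 + 13·43·31 = 75361; k=3: 13416 + 26040 + 13·24·31 = 49128; k=4: 24336 + 0 + 13·35·31 = 38441.
Minimum: 38441 at k=4.

38441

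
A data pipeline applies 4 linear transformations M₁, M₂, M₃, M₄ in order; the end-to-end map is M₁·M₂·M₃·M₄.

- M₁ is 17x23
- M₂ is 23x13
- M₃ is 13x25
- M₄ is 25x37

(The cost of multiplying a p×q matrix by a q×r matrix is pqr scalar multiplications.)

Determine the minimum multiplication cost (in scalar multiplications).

Adjacent pairs: M₁M₂ = 17·23·13 = 5083; M₂M₃ = 23·13·25 = 7475; M₃M₄ = 13·25·37 = 12025.
Length 3: M₁..M₃: k=1: 0+7475+17·23·25=17250; k=2: 5083+0+17·13·25=10608 → min 10608 | M₂..M₄: k=2: 0+12025+23·13·37=23088; k=3: 7475+0+23·25·37=28750 → min 23088.
Length 4: M₁..M₄: k=1: 0+23088+17·23·37=37555; k=2: 5083+12025+17·13·37=25285; k=3: 10608+0+17·25·37=26333 → min 25285.
Optimal order: ((M₁·M₂)·(M₃·M₄)) with cost 25285.

25285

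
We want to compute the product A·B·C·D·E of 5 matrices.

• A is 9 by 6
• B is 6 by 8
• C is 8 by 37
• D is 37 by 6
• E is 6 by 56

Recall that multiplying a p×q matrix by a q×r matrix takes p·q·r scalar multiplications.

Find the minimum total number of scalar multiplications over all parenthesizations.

5412

Adjacent pairs: AB = 9·6·8 = 432; BC = 6·8·37 = 1776; CD = 8·37·6 = 1776; DE = 37·6·56 = 12432.
Length 3: A..C: k=1: 0+1776+9·6·37=3774; k=2: 432+0+9·8·37=3096 → min 3096 | B..D: k=2: 0+1776+6·8·6=2064; k=3: 1776+0+6·37·6=3108 → min 2064 | C..E: k=3: 0+12432+8·37·56=29008; k=4: 1776+0+8·6·56=4464 → min 4464.
Length 4: A..D: k=1: 0+2064+9·6·6=2388; k=2: 432+1776+9·8·6=2640; k=3: 3096+0+9·37·6=5094 → min 2388 | B..E: k=2: 0+4464+6·8·56=7152; k=3: 1776+12432+6·37·56=26640; k=4: 2064+0+6·6·56=4080 → min 4080.
Length 5: A..E: k=1: 0+4080+9·6·56=7104; k=2: 432+4464+9·8·56=8928; k=3: 3096+12432+9·37·56=34176; k=4: 2388+0+9·6·56=5412 → min 5412.
Optimal order: ((A·(B·(C·D)))·E) with cost 5412.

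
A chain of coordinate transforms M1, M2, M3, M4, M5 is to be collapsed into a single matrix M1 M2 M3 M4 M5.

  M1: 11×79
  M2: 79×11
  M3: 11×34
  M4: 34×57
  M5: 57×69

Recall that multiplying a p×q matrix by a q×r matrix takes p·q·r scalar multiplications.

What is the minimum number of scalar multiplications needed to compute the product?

Adjacent pairs: M1M2 = 11·79·11 = 9559; M2M3 = 79·11·34 = 29546; M3M4 = 11·34·57 = 21318; M4M5 = 34·57·69 = 133722.
Length 3: M1..M3: k=1: 0+29546+11·79·34=59092; k=2: 9559+0+11·11·34=13673 → min 13673 | M2..M4: k=2: 0+21318+79·11·57=70851; k=3: 29546+0+79·34·57=182648 → min 70851 | M3..M5: k=3: 0+133722+11·34·69=159528; k=4: 21318+0+11·57·69=64581 → min 64581.
Length 4: M1..M4: k=1: 0+70851+11·79·57=120384; k=2: 9559+21318+11·11·57=37774; k=3: 13673+0+11·34·57=34991 → min 34991 | M2..M5: k=2: 0+64581+79·11·69=124542; k=3: 29546+133722+79·34·69=348602; k=4: 70851+0+79·57·69=381558 → min 124542.
Length 5: M1..M5: k=1: 0+124542+11·79·69=184503; k=2: 9559+64581+11·11·69=82489; k=3: 13673+133722+11·34·69=173201; k=4: 34991+0+11·57·69=78254 → min 78254.
Optimal order: ((((M1 M2) M3) M4) M5) with cost 78254.

78254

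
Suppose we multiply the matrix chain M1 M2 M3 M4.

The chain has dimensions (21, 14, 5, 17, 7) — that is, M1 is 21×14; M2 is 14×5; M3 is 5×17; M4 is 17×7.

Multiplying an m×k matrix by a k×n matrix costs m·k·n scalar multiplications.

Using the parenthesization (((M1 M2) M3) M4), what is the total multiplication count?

5754

(M1 M2): 21×14 by 14×5 → 21×5, cost 21·14·5 = 1470
((M1 M2) M3): 21×5 by 5×17 → 21×17, cost 21·5·17 = 1785; cumulative 3255
(((M1 M2) M3) M4): 21×17 by 17×7 → 21×7, cost 21·17·7 = 2499; cumulative 5754
Total: 5754 scalar multiplications.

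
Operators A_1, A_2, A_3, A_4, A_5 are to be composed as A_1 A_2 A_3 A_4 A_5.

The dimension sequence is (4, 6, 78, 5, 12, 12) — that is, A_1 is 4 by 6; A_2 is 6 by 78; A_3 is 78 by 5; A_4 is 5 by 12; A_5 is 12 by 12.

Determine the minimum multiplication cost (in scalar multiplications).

3276

Adjacent pairs: A_1A_2 = 4·6·78 = 1872; A_2A_3 = 6·78·5 = 2340; A_3A_4 = 78·5·12 = 4680; A_4A_5 = 5·12·12 = 720.
Length 3: A_1..A_3: k=1: 0+2340+4·6·5=2460; k=2: 1872+0+4·78·5=3432 → min 2460 | A_2..A_4: k=2: 0+4680+6·78·12=10296; k=3: 2340+0+6·5·12=2700 → min 2700 | A_3..A_5: k=3: 0+720+78·5·12=5400; k=4: 4680+0+78·12·12=15912 → min 5400.
Length 4: A_1..A_4: k=1: 0+2700+4·6·12=2988; k=2: 1872+4680+4·78·12=10296; k=3: 2460+0+4·5·12=2700 → min 2700 | A_2..A_5: k=2: 0+5400+6·78·12=11016; k=3: 2340+720+6·5·12=3420; k=4: 2700+0+6·12·12=3564 → min 3420.
Length 5: A_1..A_5: k=1: 0+3420+4·6·12=3708; k=2: 1872+5400+4·78·12=11016; k=3: 2460+720+4·5·12=3420; k=4: 2700+0+4·12·12=3276 → min 3276.
Optimal order: (((A_1 (A_2 A_3)) A_4) A_5) with cost 3276.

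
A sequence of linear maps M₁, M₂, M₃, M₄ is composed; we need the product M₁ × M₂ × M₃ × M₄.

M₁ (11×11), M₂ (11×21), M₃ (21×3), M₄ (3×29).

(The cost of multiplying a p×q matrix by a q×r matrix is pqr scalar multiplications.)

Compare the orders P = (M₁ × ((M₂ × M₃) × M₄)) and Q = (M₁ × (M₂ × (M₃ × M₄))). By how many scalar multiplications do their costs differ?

Order P = (M₁ × ((M₂ × M₃) × M₄)): (M₂ × M₃): 11×21 by 21×3 → 11×3, cost 11·21·3 = 693; ((M₂ × M₃) × M₄): 11×3 by 3×29 → 11×29, cost 11·3·29 = 957; cumulative 1650; (M₁ × ((M₂ × M₃) × M₄)): 11×11 by 11×29 → 11×29, cost 11·11·29 = 3509; cumulative 5159. Total 5159.
Order Q = (M₁ × (M₂ × (M₃ × M₄))): (M₃ × M₄): 21×3 by 3×29 → 21×29, cost 21·3·29 = 1827; (M₂ × (M₃ × M₄)): 11×21 by 21×29 → 11×29, cost 11·21·29 = 6699; cumulative 8526; (M₁ × (M₂ × (M₃ × M₄))): 11×11 by 11×29 → 11×29, cost 11·11·29 = 3509; cumulative 12035. Total 12035.
Difference: |5159 − 12035| = 6876.

6876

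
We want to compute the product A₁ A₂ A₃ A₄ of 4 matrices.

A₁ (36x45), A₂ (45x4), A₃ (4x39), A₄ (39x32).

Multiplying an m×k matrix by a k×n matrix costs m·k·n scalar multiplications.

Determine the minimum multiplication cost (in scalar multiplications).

16080

Adjacent pairs: A₁A₂ = 36·45·4 = 6480; A₂A₃ = 45·4·39 = 7020; A₃A₄ = 4·39·32 = 4992.
Length 3: A₁..A₃: k=1: 0+7020+36·45·39=70200; k=2: 6480+0+36·4·39=12096 → min 12096 | A₂..A₄: k=2: 0+4992+45·4·32=10752; k=3: 7020+0+45·39·32=63180 → min 10752.
Length 4: A₁..A₄: k=1: 0+10752+36·45·32=62592; k=2: 6480+4992+36·4·32=16080; k=3: 12096+0+36·39·32=57024 → min 16080.
Optimal order: ((A₁ A₂) (A₃ A₄)) with cost 16080.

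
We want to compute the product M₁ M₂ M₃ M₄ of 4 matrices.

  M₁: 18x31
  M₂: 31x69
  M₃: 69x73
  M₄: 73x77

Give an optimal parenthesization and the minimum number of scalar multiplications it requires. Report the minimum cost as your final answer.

Adjacent pairs: M₁M₂ = 18·31·69 = 38502; M₂M₃ = 31·69·73 = 156147; M₃M₄ = 69·73·77 = 387849.
Length 3: M₁..M₃: k=1: 0+156147+18·31·73=196881; k=2: 38502+0+18·69·73=129168 → min 129168 | M₂..M₄: k=2: 0+387849+31·69·77=552552; k=3: 156147+0+31·73·77=330398 → min 330398.
Length 4: M₁..M₄: k=1: 0+330398+18·31·77=373364; k=2: 38502+387849+18·69·77=521985; k=3: 129168+0+18·73·77=230346 → min 230346.
Optimal parenthesization: (((M₁ M₂) M₃) M₄) with cost 230346.

230346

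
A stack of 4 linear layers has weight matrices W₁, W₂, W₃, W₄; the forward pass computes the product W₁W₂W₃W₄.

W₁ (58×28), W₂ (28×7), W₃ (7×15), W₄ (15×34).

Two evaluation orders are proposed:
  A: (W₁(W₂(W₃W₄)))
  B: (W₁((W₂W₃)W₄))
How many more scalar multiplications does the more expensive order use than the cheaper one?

6986

Order A = (W₁(W₂(W₃W₄))): (W₃W₄): 7×15 by 15×34 → 7×34, cost 7·15·34 = 3570; (W₂(W₃W₄)): 28×7 by 7×34 → 28×34, cost 28·7·34 = 6664; cumulative 10234; (W₁(W₂(W₃W₄))): 58×28 by 28×34 → 58×34, cost 58·28·34 = 55216; cumulative 65450. Total 65450.
Order B = (W₁((W₂W₃)W₄)): (W₂W₃): 28×7 by 7×15 → 28×15, cost 28·7·15 = 2940; ((W₂W₃)W₄): 28×15 by 15×34 → 28×34, cost 28·15·34 = 14280; cumulative 17220; (W₁((W₂W₃)W₄)): 58×28 by 28×34 → 58×34, cost 58·28·34 = 55216; cumulative 72436. Total 72436.
Difference: |65450 − 72436| = 6986.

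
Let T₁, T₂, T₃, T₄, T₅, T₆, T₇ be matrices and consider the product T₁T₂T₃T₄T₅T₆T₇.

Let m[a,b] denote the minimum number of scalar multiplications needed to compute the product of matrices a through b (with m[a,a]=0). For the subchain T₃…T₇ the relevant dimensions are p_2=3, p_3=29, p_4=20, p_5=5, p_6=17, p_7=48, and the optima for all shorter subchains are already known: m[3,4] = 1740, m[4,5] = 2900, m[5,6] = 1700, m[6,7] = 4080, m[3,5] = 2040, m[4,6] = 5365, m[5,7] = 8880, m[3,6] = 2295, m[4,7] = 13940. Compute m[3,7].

4743

m[3,7] = min over k∈[3,6] of m[3,k]+m[k+1,7]+p_{2}·p_k·p_{7}.
k=3: 0 + 13940 + 3·29·48 = 18116; k=4: 1740 + 8880 + 3·20·48 = 13500; k=5: 2040 + 4080 + 3·5·48 = 6840; k=6: 2295 + 0 + 3·17·48 = 4743.
Minimum: 4743 at k=6.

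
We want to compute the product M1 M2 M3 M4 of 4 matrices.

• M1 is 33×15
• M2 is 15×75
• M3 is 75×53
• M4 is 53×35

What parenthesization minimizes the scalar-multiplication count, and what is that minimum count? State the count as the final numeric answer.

Adjacent pairs: M1M2 = 33·15·75 = 37125; M2M3 = 15·75·53 = 59625; M3M4 = 75·53·35 = 139125.
Length 3: M1..M3: k=1: 0+59625+33·15·53=85860; k=2: 37125+0+33·75·53=168300 → min 85860 | M2..M4: k=2: 0+139125+15·75·35=178500; k=3: 59625+0+15·53·35=87450 → min 87450.
Length 4: M1..M4: k=1: 0+87450+33·15·35=104775; k=2: 37125+139125+33·75·35=262875; k=3: 85860+0+33·53·35=147075 → min 104775.
Optimal parenthesization: (M1 ((M2 M3) M4)) with cost 104775.

104775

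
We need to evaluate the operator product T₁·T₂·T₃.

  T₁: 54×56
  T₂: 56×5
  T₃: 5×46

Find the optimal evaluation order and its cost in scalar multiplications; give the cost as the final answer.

27540

(T₁·(T₂·T₃)): cost 151984.
((T₁·T₂)·T₃): cost 27540.
Optimal: ((T₁·T₂)·T₃) with cost 27540.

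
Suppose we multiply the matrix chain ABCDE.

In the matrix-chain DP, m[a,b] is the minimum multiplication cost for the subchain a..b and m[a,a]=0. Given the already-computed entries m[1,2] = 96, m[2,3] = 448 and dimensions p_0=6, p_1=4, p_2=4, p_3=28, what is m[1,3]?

m[1,3] = min over k∈[1,2] of m[1,k]+m[k+1,3]+p_{0}·p_k·p_{3}.
k=1: 0 + 448 + 6·4·28 = 1120; k=2: 96 + 0 + 6·4·28 = 768.
Minimum: 768 at k=2.

768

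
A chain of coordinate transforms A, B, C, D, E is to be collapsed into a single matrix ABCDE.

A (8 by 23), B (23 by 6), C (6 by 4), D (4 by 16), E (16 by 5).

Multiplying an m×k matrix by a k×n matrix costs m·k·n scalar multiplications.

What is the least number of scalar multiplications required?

1768

Adjacent pairs: AB = 8·23·6 = 1104; BC = 23·6·4 = 552; CD = 6·4·16 = 384; DE = 4·16·5 = 320.
Length 3: A..C: k=1: 0+552+8·23·4=1288; k=2: 1104+0+8·6·4=1296 → min 1288 | B..D: k=2: 0+384+23·6·16=2592; k=3: 552+0+23·4·16=2024 → min 2024 | C..E: k=3: 0+320+6·4·5=440; k=4: 384+0+6·16·5=864 → min 440.
Length 4: A..D: k=1: 0+2024+8·23·16=4968; k=2: 1104+384+8·6·16=2256; k=3: 1288+0+8·4·16=1800 → min 1800 | B..E: k=2: 0+440+23·6·5=1130; k=3: 552+320+23·4·5=1332; k=4: 2024+0+23·16·5=3864 → min 1130.
Length 5: A..E: k=1: 0+1130+8·23·5=2050; k=2: 1104+440+8·6·5=1784; k=3: 1288+320+8·4·5=1768; k=4: 1800+0+8·16·5=2440 → min 1768.
Optimal order: ((A(BC))(DE)) with cost 1768.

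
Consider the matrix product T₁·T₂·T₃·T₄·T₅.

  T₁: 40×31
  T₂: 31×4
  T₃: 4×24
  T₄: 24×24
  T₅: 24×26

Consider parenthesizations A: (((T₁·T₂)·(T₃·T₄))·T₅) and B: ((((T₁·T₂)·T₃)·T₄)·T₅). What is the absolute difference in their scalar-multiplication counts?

Order A = (((T₁·T₂)·(T₃·T₄))·T₅): (T₁·T₂): 40×31 by 31×4 → 40×4, cost 40·31·4 = 4960; (T₃·T₄): 4×24 by 24×24 → 4×24, cost 4·24·24 = 2304; ((T₁·T₂)·(T₃·T₄)): 40×4 by 4×24 → 40×24, cost 40·4·24 = 3840; cumulative 11104; (((T₁·T₂)·(T₃·T₄))·T₅): 40×24 by 24×26 → 40×26, cost 40·24·26 = 24960; cumulative 36064. Total 36064.
Order B = ((((T₁·T₂)·T₃)·T₄)·T₅): (T₁·T₂): 40×31 by 31×4 → 40×4, cost 40·31·4 = 4960; ((T₁·T₂)·T₃): 40×4 by 4×24 → 40×24, cost 40·4·24 = 3840; cumulative 8800; (((T₁·T₂)·T₃)·T₄): 40×24 by 24×24 → 40×24, cost 40·24·24 = 23040; cumulative 31840; ((((T₁·T₂)·T₃)·T₄)·T₅): 40×24 by 24×26 → 40×26, cost 40·24·26 = 24960; cumulative 56800. Total 56800.
Difference: |36064 − 56800| = 20736.

20736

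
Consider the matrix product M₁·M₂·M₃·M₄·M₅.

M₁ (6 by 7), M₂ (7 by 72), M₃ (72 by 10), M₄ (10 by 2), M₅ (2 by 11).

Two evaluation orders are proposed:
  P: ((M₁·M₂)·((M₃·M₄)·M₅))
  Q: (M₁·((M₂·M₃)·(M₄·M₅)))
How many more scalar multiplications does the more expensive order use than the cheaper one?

Order P = ((M₁·M₂)·((M₃·M₄)·M₅)): (M₁·M₂): 6×7 by 7×72 → 6×72, cost 6·7·72 = 3024; (M₃·M₄): 72×10 by 10×2 → 72×2, cost 72·10·2 = 1440; ((M₃·M₄)·M₅): 72×2 by 2×11 → 72×11, cost 72·2·11 = 1584; cumulative 3024; ((M₁·M₂)·((M₃·M₄)·M₅)): 6×72 by 72×11 → 6×11, cost 6·72·11 = 4752; cumulative 10800. Total 10800.
Order Q = (M₁·((M₂·M₃)·(M₄·M₅))): (M₂·M₃): 7×72 by 72×10 → 7×10, cost 7·72·10 = 5040; (M₄·M₅): 10×2 by 2×11 → 10×11, cost 10·2·11 = 220; ((M₂·M₃)·(M₄·M₅)): 7×10 by 10×11 → 7×11, cost 7·10·11 = 770; cumulative 6030; (M₁·((M₂·M₃)·(M₄·M₅))): 6×7 by 7×11 → 6×11, cost 6·7·11 = 462; cumulative 6492. Total 6492.
Difference: |10800 − 6492| = 4308.

4308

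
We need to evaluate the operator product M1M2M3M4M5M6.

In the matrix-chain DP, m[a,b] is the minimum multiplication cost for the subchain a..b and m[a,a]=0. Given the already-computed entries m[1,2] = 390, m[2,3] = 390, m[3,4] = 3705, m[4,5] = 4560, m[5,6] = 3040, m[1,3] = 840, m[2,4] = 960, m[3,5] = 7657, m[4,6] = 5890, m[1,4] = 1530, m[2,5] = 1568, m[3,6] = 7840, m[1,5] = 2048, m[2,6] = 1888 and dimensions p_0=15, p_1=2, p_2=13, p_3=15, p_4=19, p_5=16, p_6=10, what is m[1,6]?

m[1,6] = min over k∈[1,5] of m[1,k]+m[k+1,6]+p_{0}·p_k·p_{6}.
k=1: 0 + 1888 + 15·2·10 = 2188; k=2: 390 + 7840 + 15·13·10 = 10180; k=3: 840 + 5890 + 15·15·10 = 8980; k=4: 1530 + 3040 + 15·19·10 = 7420; k=5: 2048 + 0 + 15·16·10 = 4448.
Minimum: 2188 at k=1.

2188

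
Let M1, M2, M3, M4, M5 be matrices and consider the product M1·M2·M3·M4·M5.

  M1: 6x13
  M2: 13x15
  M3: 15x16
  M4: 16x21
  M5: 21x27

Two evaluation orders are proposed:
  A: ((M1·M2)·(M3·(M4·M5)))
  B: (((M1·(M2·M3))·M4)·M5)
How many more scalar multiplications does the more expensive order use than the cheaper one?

9366

Order A = ((M1·M2)·(M3·(M4·M5))): (M1·M2): 6×13 by 13×15 → 6×15, cost 6·13·15 = 1170; (M4·M5): 16×21 by 21×27 → 16×27, cost 16·21·27 = 9072; (M3·(M4·M5)): 15×16 by 16×27 → 15×27, cost 15·16·27 = 6480; cumulative 15552; ((M1·M2)·(M3·(M4·M5))): 6×15 by 15×27 → 6×27, cost 6·15·27 = 2430; cumulative 19152. Total 19152.
Order B = (((M1·(M2·M3))·M4)·M5): (M2·M3): 13×15 by 15×16 → 13×16, cost 13·15·16 = 3120; (M1·(M2·M3)): 6×13 by 13×16 → 6×16, cost 6·13·16 = 1248; cumulative 4368; ((M1·(M2·M3))·M4): 6×16 by 16×21 → 6×21, cost 6·16·21 = 2016; cumulative 6384; (((M1·(M2·M3))·M4)·M5): 6×21 by 21×27 → 6×27, cost 6·21·27 = 3402; cumulative 9786. Total 9786.
Difference: |19152 − 9786| = 9366.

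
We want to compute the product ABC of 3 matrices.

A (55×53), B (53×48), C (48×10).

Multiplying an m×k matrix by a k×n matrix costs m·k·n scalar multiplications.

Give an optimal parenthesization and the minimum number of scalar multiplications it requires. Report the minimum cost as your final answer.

(A(BC)): cost 54590.
((AB)C): cost 166320.
Optimal: (A(BC)) with cost 54590.

54590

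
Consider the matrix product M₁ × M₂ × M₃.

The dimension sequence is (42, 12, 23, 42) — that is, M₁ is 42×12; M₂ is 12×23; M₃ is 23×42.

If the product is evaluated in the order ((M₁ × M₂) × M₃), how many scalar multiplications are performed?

(M₁ × M₂): 42×12 by 12×23 → 42×23, cost 42·12·23 = 11592
((M₁ × M₂) × M₃): 42×23 by 23×42 → 42×42, cost 42·23·42 = 40572; cumulative 52164
Total: 52164 scalar multiplications.

52164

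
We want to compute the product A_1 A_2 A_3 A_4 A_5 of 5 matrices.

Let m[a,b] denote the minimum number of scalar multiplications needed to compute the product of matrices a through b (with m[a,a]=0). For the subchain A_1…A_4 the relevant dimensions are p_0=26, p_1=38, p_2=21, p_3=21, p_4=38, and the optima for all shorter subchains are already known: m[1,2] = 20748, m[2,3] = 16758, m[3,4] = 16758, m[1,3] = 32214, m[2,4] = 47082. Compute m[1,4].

52962

m[1,4] = min over k∈[1,3] of m[1,k]+m[k+1,4]+p_{0}·p_k·p_{4}.
k=1: 0 + 47082 + 26·38·38 = 84626; k=2: 20748 + 16758 + 26·21·38 = 58254; k=3: 32214 + 0 + 26·21·38 = 52962.
Minimum: 52962 at k=3.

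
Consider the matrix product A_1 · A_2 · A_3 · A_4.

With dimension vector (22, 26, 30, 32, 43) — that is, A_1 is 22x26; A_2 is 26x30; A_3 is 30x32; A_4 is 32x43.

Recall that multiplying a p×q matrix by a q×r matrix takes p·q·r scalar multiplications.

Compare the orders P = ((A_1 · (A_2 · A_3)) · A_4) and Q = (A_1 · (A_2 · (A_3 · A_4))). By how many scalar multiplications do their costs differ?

25880

Order P = ((A_1 · (A_2 · A_3)) · A_4): (A_2 · A_3): 26×30 by 30×32 → 26×32, cost 26·30·32 = 24960; (A_1 · (A_2 · A_3)): 22×26 by 26×32 → 22×32, cost 22·26·32 = 18304; cumulative 43264; ((A_1 · (A_2 · A_3)) · A_4): 22×32 by 32×43 → 22×43, cost 22·32·43 = 30272; cumulative 73536. Total 73536.
Order Q = (A_1 · (A_2 · (A_3 · A_4))): (A_3 · A_4): 30×32 by 32×43 → 30×43, cost 30·32·43 = 41280; (A_2 · (A_3 · A_4)): 26×30 by 30×43 → 26×43, cost 26·30·43 = 33540; cumulative 74820; (A_1 · (A_2 · (A_3 · A_4))): 22×26 by 26×43 → 22×43, cost 22·26·43 = 24596; cumulative 99416. Total 99416.
Difference: |73536 − 99416| = 25880.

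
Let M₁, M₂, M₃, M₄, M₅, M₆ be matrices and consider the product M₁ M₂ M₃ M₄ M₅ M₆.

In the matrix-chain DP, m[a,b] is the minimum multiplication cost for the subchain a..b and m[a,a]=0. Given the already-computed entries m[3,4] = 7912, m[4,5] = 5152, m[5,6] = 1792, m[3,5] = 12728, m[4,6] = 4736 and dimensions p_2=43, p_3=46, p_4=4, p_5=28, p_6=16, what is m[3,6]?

12456

m[3,6] = min over k∈[3,5] of m[3,k]+m[k+1,6]+p_{2}·p_k·p_{6}.
k=3: 0 + 4736 + 43·46·16 = 36384; k=4: 7912 + 1792 + 43·4·16 = 12456; k=5: 12728 + 0 + 43·28·16 = 31992.
Minimum: 12456 at k=4.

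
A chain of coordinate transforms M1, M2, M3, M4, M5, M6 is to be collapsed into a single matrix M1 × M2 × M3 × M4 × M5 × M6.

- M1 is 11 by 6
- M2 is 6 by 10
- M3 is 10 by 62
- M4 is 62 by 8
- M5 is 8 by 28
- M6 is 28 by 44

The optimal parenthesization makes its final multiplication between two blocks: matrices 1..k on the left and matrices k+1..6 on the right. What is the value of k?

Adjacent pairs: M1M2 = 11·6·10 = 660; M2M3 = 6·10·62 = 3720; M3M4 = 10·62·8 = 4960; M4M5 = 62·8·28 = 13888; M5M6 = 8·28·44 = 9856.
Length 3: M1..M3: k=1: 0+3720+11·6·62=7812; k=2: 660+0+11·10·62=7480 → min 7480 | M2..M4: k=2: 0+4960+6·10·8=5440; k=3: 3720+0+6·62·8=6696 → min 5440 | M3..M5: k=3: 0+13888+10·62·28=31248; k=4: 4960+0+10·8·28=7200 → min 7200 | M4..M6: k=4: 0+9856+62·8·44=31680; k=5: 13888+0+62·28·44=90272 → min 31680.
Length 4: M1..M4: k=1: 0+5440+11·6·8=5968; k=2: 660+4960+11·10·8=6500; k=3: 7480+0+11·62·8=12936 → min 5968 | M2..M5: k=2: 0+7200+6·10·28=8880; k=3: 3720+13888+6·62·28=28024; k=4: 5440+0+6·8·28=6784 → min 6784 | M3..M6: k=3: 0+31680+10·62·44=58960; k=4: 4960+9856+10·8·44=18336; k=5: 7200+0+10·28·44=19520 → min 18336.
Length 5: M1..M5: k=1: 0+6784+11·6·28=8632; k=2: 660+7200+11·10·28=10940; k=3: 7480+13888+11·62·28=40464; k=4: 5968+0+11·8·28=8432 → min 8432 | M2..M6: k=2: 0+18336+6·10·44=20976; k=3: 3720+31680+6·62·44=51768; k=4: 5440+9856+6·8·44=17408; k=5: 6784+0+6·28·44=14176 → min 14176.
Top-level splits: k=1: (M1..M1)·(M2..M6) → 0+14176+11·6·44 = 17080; k=2: (M1..M2)·(M3..M6) → 660+18336+11·10·44 = 23836; k=3: (M1..M3)·(M4..M6) → 7480+31680+11·62·44 = 69168; k=4: (M1..M4)·(M5..M6) → 5968+9856+11·8·44 = 19696; k=5: (M1..M5)·(M6..M6) → 8432+0+11·28·44 = 21984.
Best split is after M1, i.e. k = 1.

1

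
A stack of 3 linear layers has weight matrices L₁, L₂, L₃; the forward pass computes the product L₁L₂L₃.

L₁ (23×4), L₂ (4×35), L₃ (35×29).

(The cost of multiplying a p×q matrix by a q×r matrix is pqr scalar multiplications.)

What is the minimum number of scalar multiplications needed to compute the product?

6728

Order (L₁(L₂L₃)): (L₂L₃): 4×35 by 35×29 → 4×29, cost 4·35·29 = 4060; (L₁(L₂L₃)): 23×4 by 4×29 → 23×29, cost 23·4·29 = 2668; cumulative 6728. Total 6728.
Order ((L₁L₂)L₃): (L₁L₂): 23×4 by 4×35 → 23×35, cost 23·4·35 = 3220; ((L₁L₂)L₃): 23×35 by 35×29 → 23×29, cost 23·35·29 = 23345; cumulative 26565. Total 26565.
Minimum: 6728.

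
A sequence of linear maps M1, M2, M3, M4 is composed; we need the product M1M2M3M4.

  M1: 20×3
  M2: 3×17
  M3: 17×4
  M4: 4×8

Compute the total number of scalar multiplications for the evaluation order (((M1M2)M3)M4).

3020

(M1M2): 20×3 by 3×17 → 20×17, cost 20·3·17 = 1020
((M1M2)M3): 20×17 by 17×4 → 20×4, cost 20·17·4 = 1360; cumulative 2380
(((M1M2)M3)M4): 20×4 by 4×8 → 20×8, cost 20·4·8 = 640; cumulative 3020
Total: 3020 scalar multiplications.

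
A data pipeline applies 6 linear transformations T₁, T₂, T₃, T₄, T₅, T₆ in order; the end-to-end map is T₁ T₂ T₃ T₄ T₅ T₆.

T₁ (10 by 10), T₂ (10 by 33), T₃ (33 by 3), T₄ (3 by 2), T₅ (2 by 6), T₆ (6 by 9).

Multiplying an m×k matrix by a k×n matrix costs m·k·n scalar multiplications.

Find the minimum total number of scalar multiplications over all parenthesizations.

Adjacent pairs: T₁T₂ = 10·10·33 = 3300; T₂T₃ = 10·33·3 = 990; T₃T₄ = 33·3·2 = 198; T₄T₅ = 3·2·6 = 36; T₅T₆ = 2·6·9 = 108.
Length 3: T₁..T₃: k=1: 0+990+10·10·3=1290; k=2: 3300+0+10·33·3=4290 → min 1290 | T₂..T₄: k=2: 0+198+10·33·2=858; k=3: 990+0+10·3·2=1050 → min 858 | T₃..T₅: k=3: 0+36+33·3·6=630; k=4: 198+0+33·2·6=594 → min 594 | T₄..T₆: k=4: 0+108+3·2·9=162; k=5: 36+0+3·6·9=198 → min 162.
Length 4: T₁..T₄: k=1: 0+858+10·10·2=1058; k=2: 3300+198+10·33·2=4158; k=3: 1290+0+10·3·2=1350 → min 1058 | T₂..T₅: k=2: 0+594+10·33·6=2574; k=3: 990+36+10·3·6=1206; k=4: 858+0+10·2·6=978 → min 978 | T₃..T₆: k=3: 0+162+33·3·9=1053; k=4: 198+108+33·2·9=900; k=5: 594+0+33·6·9=2376 → min 900.
Length 5: T₁..T₅: k=1: 0+978+10·10·6=1578; k=2: 3300+594+10·33·6=5874; k=3: 1290+36+10·3·6=1506; k=4: 1058+0+10·2·6=1178 → min 1178 | T₂..T₆: k=2: 0+900+10·33·9=3870; k=3: 990+162+10·3·9=1422; k=4: 858+108+10·2·9=1146; k=5: 978+0+10·6·9=1518 → min 1146.
Length 6: T₁..T₆: k=1: 0+1146+10·10·9=2046; k=2: 3300+900+10·33·9=7170; k=3: 1290+162+10·3·9=1722; k=4: 1058+108+10·2·9=1346; k=5: 1178+0+10·6·9=1718 → min 1346.
Optimal order: ((T₁ (T₂ (T₃ T₄))) (T₅ T₆)) with cost 1346.

1346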